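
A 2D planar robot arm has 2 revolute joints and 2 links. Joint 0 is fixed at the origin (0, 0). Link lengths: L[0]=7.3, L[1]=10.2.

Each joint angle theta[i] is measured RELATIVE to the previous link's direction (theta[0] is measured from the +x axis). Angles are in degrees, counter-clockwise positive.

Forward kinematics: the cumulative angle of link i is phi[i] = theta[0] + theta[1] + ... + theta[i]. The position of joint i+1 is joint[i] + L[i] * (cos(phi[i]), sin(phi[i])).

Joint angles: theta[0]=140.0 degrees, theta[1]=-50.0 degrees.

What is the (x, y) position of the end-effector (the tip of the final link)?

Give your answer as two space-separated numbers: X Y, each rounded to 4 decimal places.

Answer: -5.5921 14.8923

Derivation:
joint[0] = (0.0000, 0.0000)  (base)
link 0: phi[0] = 140 = 140 deg
  cos(140 deg) = -0.7660, sin(140 deg) = 0.6428
  joint[1] = (0.0000, 0.0000) + 7.3 * (-0.7660, 0.6428) = (0.0000 + -5.5921, 0.0000 + 4.6923) = (-5.5921, 4.6923)
link 1: phi[1] = 140 + -50 = 90 deg
  cos(90 deg) = 0.0000, sin(90 deg) = 1.0000
  joint[2] = (-5.5921, 4.6923) + 10.2 * (0.0000, 1.0000) = (-5.5921 + 0.0000, 4.6923 + 10.2000) = (-5.5921, 14.8923)
End effector: (-5.5921, 14.8923)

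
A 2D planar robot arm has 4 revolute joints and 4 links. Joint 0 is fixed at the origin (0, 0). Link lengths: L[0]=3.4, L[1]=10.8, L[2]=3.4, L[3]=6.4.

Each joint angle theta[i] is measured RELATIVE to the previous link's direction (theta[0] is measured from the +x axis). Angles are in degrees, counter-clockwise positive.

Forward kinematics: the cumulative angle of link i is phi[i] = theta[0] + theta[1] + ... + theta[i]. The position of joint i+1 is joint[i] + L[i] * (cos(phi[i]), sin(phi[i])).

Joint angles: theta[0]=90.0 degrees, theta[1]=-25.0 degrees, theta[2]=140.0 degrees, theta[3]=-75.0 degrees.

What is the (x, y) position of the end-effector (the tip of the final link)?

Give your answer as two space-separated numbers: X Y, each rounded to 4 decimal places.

Answer: -2.6310 16.6539

Derivation:
joint[0] = (0.0000, 0.0000)  (base)
link 0: phi[0] = 90 = 90 deg
  cos(90 deg) = 0.0000, sin(90 deg) = 1.0000
  joint[1] = (0.0000, 0.0000) + 3.4 * (0.0000, 1.0000) = (0.0000 + 0.0000, 0.0000 + 3.4000) = (0.0000, 3.4000)
link 1: phi[1] = 90 + -25 = 65 deg
  cos(65 deg) = 0.4226, sin(65 deg) = 0.9063
  joint[2] = (0.0000, 3.4000) + 10.8 * (0.4226, 0.9063) = (0.0000 + 4.5643, 3.4000 + 9.7881) = (4.5643, 13.1881)
link 2: phi[2] = 90 + -25 + 140 = 205 deg
  cos(205 deg) = -0.9063, sin(205 deg) = -0.4226
  joint[3] = (4.5643, 13.1881) + 3.4 * (-0.9063, -0.4226) = (4.5643 + -3.0814, 13.1881 + -1.4369) = (1.4828, 11.7512)
link 3: phi[3] = 90 + -25 + 140 + -75 = 130 deg
  cos(130 deg) = -0.6428, sin(130 deg) = 0.7660
  joint[4] = (1.4828, 11.7512) + 6.4 * (-0.6428, 0.7660) = (1.4828 + -4.1138, 11.7512 + 4.9027) = (-2.6310, 16.6539)
End effector: (-2.6310, 16.6539)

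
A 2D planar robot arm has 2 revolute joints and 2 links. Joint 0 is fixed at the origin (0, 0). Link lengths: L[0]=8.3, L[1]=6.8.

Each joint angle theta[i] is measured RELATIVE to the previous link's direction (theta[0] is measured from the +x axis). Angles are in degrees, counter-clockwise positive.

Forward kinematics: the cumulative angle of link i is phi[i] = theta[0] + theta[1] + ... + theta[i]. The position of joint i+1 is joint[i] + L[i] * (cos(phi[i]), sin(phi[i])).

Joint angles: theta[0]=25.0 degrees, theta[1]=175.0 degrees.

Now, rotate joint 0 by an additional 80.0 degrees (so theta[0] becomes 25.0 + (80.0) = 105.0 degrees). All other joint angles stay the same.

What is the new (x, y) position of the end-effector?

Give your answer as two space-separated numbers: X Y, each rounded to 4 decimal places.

joint[0] = (0.0000, 0.0000)  (base)
link 0: phi[0] = 105 = 105 deg
  cos(105 deg) = -0.2588, sin(105 deg) = 0.9659
  joint[1] = (0.0000, 0.0000) + 8.3 * (-0.2588, 0.9659) = (0.0000 + -2.1482, 0.0000 + 8.0172) = (-2.1482, 8.0172)
link 1: phi[1] = 105 + 175 = 280 deg
  cos(280 deg) = 0.1736, sin(280 deg) = -0.9848
  joint[2] = (-2.1482, 8.0172) + 6.8 * (0.1736, -0.9848) = (-2.1482 + 1.1808, 8.0172 + -6.6967) = (-0.9674, 1.3205)
End effector: (-0.9674, 1.3205)

Answer: -0.9674 1.3205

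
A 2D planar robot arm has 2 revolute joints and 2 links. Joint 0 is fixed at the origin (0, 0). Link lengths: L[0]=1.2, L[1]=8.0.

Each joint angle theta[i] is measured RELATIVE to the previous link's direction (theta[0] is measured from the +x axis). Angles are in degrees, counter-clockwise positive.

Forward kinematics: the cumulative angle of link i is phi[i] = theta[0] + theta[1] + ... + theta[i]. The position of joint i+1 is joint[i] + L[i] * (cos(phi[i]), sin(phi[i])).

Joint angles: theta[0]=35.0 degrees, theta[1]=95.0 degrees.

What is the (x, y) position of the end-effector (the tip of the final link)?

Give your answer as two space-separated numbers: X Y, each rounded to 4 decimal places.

Answer: -4.1593 6.8166

Derivation:
joint[0] = (0.0000, 0.0000)  (base)
link 0: phi[0] = 35 = 35 deg
  cos(35 deg) = 0.8192, sin(35 deg) = 0.5736
  joint[1] = (0.0000, 0.0000) + 1.2 * (0.8192, 0.5736) = (0.0000 + 0.9830, 0.0000 + 0.6883) = (0.9830, 0.6883)
link 1: phi[1] = 35 + 95 = 130 deg
  cos(130 deg) = -0.6428, sin(130 deg) = 0.7660
  joint[2] = (0.9830, 0.6883) + 8 * (-0.6428, 0.7660) = (0.9830 + -5.1423, 0.6883 + 6.1284) = (-4.1593, 6.8166)
End effector: (-4.1593, 6.8166)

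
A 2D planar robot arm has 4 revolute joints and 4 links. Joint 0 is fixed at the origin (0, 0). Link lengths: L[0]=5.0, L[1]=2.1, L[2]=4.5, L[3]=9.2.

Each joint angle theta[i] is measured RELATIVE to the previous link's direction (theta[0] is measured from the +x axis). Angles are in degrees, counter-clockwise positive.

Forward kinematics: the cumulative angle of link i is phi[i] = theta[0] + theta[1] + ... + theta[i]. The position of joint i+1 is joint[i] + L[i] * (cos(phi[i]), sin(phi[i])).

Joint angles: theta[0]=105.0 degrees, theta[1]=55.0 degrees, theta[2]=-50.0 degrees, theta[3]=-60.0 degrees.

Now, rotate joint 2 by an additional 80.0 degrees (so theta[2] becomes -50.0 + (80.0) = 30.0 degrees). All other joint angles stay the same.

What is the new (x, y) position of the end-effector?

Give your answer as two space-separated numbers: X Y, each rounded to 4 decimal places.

joint[0] = (0.0000, 0.0000)  (base)
link 0: phi[0] = 105 = 105 deg
  cos(105 deg) = -0.2588, sin(105 deg) = 0.9659
  joint[1] = (0.0000, 0.0000) + 5 * (-0.2588, 0.9659) = (0.0000 + -1.2941, 0.0000 + 4.8296) = (-1.2941, 4.8296)
link 1: phi[1] = 105 + 55 = 160 deg
  cos(160 deg) = -0.9397, sin(160 deg) = 0.3420
  joint[2] = (-1.2941, 4.8296) + 2.1 * (-0.9397, 0.3420) = (-1.2941 + -1.9734, 4.8296 + 0.7182) = (-3.2674, 5.5479)
link 2: phi[2] = 105 + 55 + 30 = 190 deg
  cos(190 deg) = -0.9848, sin(190 deg) = -0.1736
  joint[3] = (-3.2674, 5.5479) + 4.5 * (-0.9848, -0.1736) = (-3.2674 + -4.4316, 5.5479 + -0.7814) = (-7.6991, 4.7665)
link 3: phi[3] = 105 + 55 + 30 + -60 = 130 deg
  cos(130 deg) = -0.6428, sin(130 deg) = 0.7660
  joint[4] = (-7.6991, 4.7665) + 9.2 * (-0.6428, 0.7660) = (-7.6991 + -5.9136, 4.7665 + 7.0476) = (-13.6127, 11.8141)
End effector: (-13.6127, 11.8141)

Answer: -13.6127 11.8141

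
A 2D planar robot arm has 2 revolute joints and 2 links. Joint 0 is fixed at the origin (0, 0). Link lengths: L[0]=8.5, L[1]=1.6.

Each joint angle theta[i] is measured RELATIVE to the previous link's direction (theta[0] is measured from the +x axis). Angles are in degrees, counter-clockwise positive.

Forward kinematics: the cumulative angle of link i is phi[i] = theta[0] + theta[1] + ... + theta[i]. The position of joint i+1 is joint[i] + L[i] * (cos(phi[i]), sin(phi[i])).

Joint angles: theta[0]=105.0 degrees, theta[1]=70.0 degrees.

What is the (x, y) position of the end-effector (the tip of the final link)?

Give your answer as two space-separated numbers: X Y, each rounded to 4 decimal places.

Answer: -3.7939 8.3498

Derivation:
joint[0] = (0.0000, 0.0000)  (base)
link 0: phi[0] = 105 = 105 deg
  cos(105 deg) = -0.2588, sin(105 deg) = 0.9659
  joint[1] = (0.0000, 0.0000) + 8.5 * (-0.2588, 0.9659) = (0.0000 + -2.2000, 0.0000 + 8.2104) = (-2.2000, 8.2104)
link 1: phi[1] = 105 + 70 = 175 deg
  cos(175 deg) = -0.9962, sin(175 deg) = 0.0872
  joint[2] = (-2.2000, 8.2104) + 1.6 * (-0.9962, 0.0872) = (-2.2000 + -1.5939, 8.2104 + 0.1394) = (-3.7939, 8.3498)
End effector: (-3.7939, 8.3498)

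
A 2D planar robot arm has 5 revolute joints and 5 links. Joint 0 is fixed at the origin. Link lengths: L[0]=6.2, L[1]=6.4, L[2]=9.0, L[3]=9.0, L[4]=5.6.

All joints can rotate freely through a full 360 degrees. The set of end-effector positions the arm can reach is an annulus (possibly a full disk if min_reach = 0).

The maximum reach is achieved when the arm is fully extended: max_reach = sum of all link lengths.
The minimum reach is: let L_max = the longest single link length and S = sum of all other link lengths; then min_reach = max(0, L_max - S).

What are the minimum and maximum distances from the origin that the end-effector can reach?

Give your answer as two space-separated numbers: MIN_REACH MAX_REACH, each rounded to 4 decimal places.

Answer: 0.0000 36.2000

Derivation:
Link lengths: [6.2, 6.4, 9.0, 9.0, 5.6]
max_reach = 6.2 + 6.4 + 9 + 9 + 5.6 = 36.2
L_max = max([6.2, 6.4, 9.0, 9.0, 5.6]) = 9
S (sum of others) = 36.2 - 9 = 27.2
min_reach = max(0, 9 - 27.2) = max(0, -18.2) = 0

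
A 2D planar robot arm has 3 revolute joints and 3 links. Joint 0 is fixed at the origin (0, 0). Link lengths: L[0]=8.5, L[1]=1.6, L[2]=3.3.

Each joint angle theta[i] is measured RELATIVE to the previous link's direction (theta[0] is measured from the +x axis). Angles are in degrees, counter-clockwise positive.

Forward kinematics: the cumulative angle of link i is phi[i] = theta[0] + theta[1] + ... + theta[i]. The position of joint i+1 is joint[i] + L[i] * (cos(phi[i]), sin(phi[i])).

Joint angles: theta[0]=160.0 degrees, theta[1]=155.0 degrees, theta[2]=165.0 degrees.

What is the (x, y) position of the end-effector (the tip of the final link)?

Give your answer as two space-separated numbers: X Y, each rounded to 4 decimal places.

Answer: -8.5060 4.6337

Derivation:
joint[0] = (0.0000, 0.0000)  (base)
link 0: phi[0] = 160 = 160 deg
  cos(160 deg) = -0.9397, sin(160 deg) = 0.3420
  joint[1] = (0.0000, 0.0000) + 8.5 * (-0.9397, 0.3420) = (0.0000 + -7.9874, 0.0000 + 2.9072) = (-7.9874, 2.9072)
link 1: phi[1] = 160 + 155 = 315 deg
  cos(315 deg) = 0.7071, sin(315 deg) = -0.7071
  joint[2] = (-7.9874, 2.9072) + 1.6 * (0.7071, -0.7071) = (-7.9874 + 1.1314, 2.9072 + -1.1314) = (-6.8560, 1.7758)
link 2: phi[2] = 160 + 155 + 165 = 480 deg
  cos(480 deg) = -0.5000, sin(480 deg) = 0.8660
  joint[3] = (-6.8560, 1.7758) + 3.3 * (-0.5000, 0.8660) = (-6.8560 + -1.6500, 1.7758 + 2.8579) = (-8.5060, 4.6337)
End effector: (-8.5060, 4.6337)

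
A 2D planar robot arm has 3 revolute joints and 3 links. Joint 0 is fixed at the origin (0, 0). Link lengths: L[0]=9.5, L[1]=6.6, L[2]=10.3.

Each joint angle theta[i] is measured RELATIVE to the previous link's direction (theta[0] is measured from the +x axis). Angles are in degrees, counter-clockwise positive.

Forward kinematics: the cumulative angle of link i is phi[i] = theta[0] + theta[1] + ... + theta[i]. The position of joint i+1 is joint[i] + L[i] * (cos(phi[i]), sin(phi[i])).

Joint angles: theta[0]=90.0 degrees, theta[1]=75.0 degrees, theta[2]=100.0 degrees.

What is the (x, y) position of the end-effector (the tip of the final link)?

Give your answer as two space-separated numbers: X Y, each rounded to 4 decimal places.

joint[0] = (0.0000, 0.0000)  (base)
link 0: phi[0] = 90 = 90 deg
  cos(90 deg) = 0.0000, sin(90 deg) = 1.0000
  joint[1] = (0.0000, 0.0000) + 9.5 * (0.0000, 1.0000) = (0.0000 + 0.0000, 0.0000 + 9.5000) = (0.0000, 9.5000)
link 1: phi[1] = 90 + 75 = 165 deg
  cos(165 deg) = -0.9659, sin(165 deg) = 0.2588
  joint[2] = (0.0000, 9.5000) + 6.6 * (-0.9659, 0.2588) = (0.0000 + -6.3751, 9.5000 + 1.7082) = (-6.3751, 11.2082)
link 2: phi[2] = 90 + 75 + 100 = 265 deg
  cos(265 deg) = -0.0872, sin(265 deg) = -0.9962
  joint[3] = (-6.3751, 11.2082) + 10.3 * (-0.0872, -0.9962) = (-6.3751 + -0.8977, 11.2082 + -10.2608) = (-7.2728, 0.9474)
End effector: (-7.2728, 0.9474)

Answer: -7.2728 0.9474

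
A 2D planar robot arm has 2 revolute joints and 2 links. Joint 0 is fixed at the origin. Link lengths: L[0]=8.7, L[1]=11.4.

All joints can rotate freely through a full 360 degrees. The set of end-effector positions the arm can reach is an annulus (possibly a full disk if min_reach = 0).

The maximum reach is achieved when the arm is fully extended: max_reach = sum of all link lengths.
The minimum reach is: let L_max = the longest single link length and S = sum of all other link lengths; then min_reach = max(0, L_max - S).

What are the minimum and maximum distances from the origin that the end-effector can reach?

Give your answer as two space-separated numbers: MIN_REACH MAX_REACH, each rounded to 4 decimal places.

Link lengths: [8.7, 11.4]
max_reach = 8.7 + 11.4 = 20.1
L_max = max([8.7, 11.4]) = 11.4
S (sum of others) = 20.1 - 11.4 = 8.7
min_reach = max(0, 11.4 - 8.7) = max(0, 2.7) = 2.7

Answer: 2.7000 20.1000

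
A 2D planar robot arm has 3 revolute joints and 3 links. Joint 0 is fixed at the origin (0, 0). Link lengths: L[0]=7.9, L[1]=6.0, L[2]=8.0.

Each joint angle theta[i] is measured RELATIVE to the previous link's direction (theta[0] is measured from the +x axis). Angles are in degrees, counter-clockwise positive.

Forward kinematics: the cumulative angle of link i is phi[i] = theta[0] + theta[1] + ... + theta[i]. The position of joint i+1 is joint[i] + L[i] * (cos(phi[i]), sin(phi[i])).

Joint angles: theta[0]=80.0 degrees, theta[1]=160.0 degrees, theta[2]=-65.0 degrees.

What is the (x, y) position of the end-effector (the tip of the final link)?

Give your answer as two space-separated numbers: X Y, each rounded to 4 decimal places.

joint[0] = (0.0000, 0.0000)  (base)
link 0: phi[0] = 80 = 80 deg
  cos(80 deg) = 0.1736, sin(80 deg) = 0.9848
  joint[1] = (0.0000, 0.0000) + 7.9 * (0.1736, 0.9848) = (0.0000 + 1.3718, 0.0000 + 7.7800) = (1.3718, 7.7800)
link 1: phi[1] = 80 + 160 = 240 deg
  cos(240 deg) = -0.5000, sin(240 deg) = -0.8660
  joint[2] = (1.3718, 7.7800) + 6 * (-0.5000, -0.8660) = (1.3718 + -3.0000, 7.7800 + -5.1962) = (-1.6282, 2.5838)
link 2: phi[2] = 80 + 160 + -65 = 175 deg
  cos(175 deg) = -0.9962, sin(175 deg) = 0.0872
  joint[3] = (-1.6282, 2.5838) + 8 * (-0.9962, 0.0872) = (-1.6282 + -7.9696, 2.5838 + 0.6972) = (-9.5977, 3.2811)
End effector: (-9.5977, 3.2811)

Answer: -9.5977 3.2811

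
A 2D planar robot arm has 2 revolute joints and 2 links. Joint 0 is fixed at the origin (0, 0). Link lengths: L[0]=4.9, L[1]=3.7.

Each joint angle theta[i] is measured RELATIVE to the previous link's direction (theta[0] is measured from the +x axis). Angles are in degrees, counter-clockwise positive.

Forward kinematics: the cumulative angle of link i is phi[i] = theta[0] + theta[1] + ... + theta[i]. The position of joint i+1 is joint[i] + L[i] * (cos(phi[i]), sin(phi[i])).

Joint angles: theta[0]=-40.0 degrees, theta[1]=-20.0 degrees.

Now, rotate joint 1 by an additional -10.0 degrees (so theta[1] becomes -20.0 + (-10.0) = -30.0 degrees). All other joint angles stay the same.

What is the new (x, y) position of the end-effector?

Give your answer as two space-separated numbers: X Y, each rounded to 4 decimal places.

Answer: 5.0191 -6.6265

Derivation:
joint[0] = (0.0000, 0.0000)  (base)
link 0: phi[0] = -40 = -40 deg
  cos(-40 deg) = 0.7660, sin(-40 deg) = -0.6428
  joint[1] = (0.0000, 0.0000) + 4.9 * (0.7660, -0.6428) = (0.0000 + 3.7536, 0.0000 + -3.1497) = (3.7536, -3.1497)
link 1: phi[1] = -40 + -30 = -70 deg
  cos(-70 deg) = 0.3420, sin(-70 deg) = -0.9397
  joint[2] = (3.7536, -3.1497) + 3.7 * (0.3420, -0.9397) = (3.7536 + 1.2655, -3.1497 + -3.4769) = (5.0191, -6.6265)
End effector: (5.0191, -6.6265)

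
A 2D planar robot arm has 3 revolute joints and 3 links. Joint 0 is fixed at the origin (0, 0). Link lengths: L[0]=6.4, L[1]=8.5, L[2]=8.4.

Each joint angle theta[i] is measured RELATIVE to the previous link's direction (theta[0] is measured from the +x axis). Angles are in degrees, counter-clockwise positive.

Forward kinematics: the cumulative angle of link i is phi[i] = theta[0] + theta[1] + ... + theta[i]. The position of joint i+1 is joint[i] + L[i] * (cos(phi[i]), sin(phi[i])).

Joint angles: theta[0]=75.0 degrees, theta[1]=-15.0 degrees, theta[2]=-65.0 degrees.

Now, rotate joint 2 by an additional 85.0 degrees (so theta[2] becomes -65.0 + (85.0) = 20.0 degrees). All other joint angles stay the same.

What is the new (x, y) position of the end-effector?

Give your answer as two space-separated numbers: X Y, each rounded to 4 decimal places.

Answer: 7.3651 21.8155

Derivation:
joint[0] = (0.0000, 0.0000)  (base)
link 0: phi[0] = 75 = 75 deg
  cos(75 deg) = 0.2588, sin(75 deg) = 0.9659
  joint[1] = (0.0000, 0.0000) + 6.4 * (0.2588, 0.9659) = (0.0000 + 1.6564, 0.0000 + 6.1819) = (1.6564, 6.1819)
link 1: phi[1] = 75 + -15 = 60 deg
  cos(60 deg) = 0.5000, sin(60 deg) = 0.8660
  joint[2] = (1.6564, 6.1819) + 8.5 * (0.5000, 0.8660) = (1.6564 + 4.2500, 6.1819 + 7.3612) = (5.9064, 13.5431)
link 2: phi[2] = 75 + -15 + 20 = 80 deg
  cos(80 deg) = 0.1736, sin(80 deg) = 0.9848
  joint[3] = (5.9064, 13.5431) + 8.4 * (0.1736, 0.9848) = (5.9064 + 1.4586, 13.5431 + 8.2724) = (7.3651, 21.8155)
End effector: (7.3651, 21.8155)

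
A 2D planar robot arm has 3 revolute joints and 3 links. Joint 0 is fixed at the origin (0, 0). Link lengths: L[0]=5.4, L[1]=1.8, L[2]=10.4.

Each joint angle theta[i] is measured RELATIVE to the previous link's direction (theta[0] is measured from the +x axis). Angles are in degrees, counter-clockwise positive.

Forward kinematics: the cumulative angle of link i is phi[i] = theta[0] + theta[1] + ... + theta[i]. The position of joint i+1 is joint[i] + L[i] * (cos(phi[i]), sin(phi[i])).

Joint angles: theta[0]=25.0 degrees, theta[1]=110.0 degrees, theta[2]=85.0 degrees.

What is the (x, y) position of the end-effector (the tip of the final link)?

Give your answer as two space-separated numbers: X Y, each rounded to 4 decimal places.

Answer: -4.3456 -3.1301

Derivation:
joint[0] = (0.0000, 0.0000)  (base)
link 0: phi[0] = 25 = 25 deg
  cos(25 deg) = 0.9063, sin(25 deg) = 0.4226
  joint[1] = (0.0000, 0.0000) + 5.4 * (0.9063, 0.4226) = (0.0000 + 4.8941, 0.0000 + 2.2821) = (4.8941, 2.2821)
link 1: phi[1] = 25 + 110 = 135 deg
  cos(135 deg) = -0.7071, sin(135 deg) = 0.7071
  joint[2] = (4.8941, 2.2821) + 1.8 * (-0.7071, 0.7071) = (4.8941 + -1.2728, 2.2821 + 1.2728) = (3.6213, 3.5549)
link 2: phi[2] = 25 + 110 + 85 = 220 deg
  cos(220 deg) = -0.7660, sin(220 deg) = -0.6428
  joint[3] = (3.6213, 3.5549) + 10.4 * (-0.7660, -0.6428) = (3.6213 + -7.9669, 3.5549 + -6.6850) = (-4.3456, -3.1301)
End effector: (-4.3456, -3.1301)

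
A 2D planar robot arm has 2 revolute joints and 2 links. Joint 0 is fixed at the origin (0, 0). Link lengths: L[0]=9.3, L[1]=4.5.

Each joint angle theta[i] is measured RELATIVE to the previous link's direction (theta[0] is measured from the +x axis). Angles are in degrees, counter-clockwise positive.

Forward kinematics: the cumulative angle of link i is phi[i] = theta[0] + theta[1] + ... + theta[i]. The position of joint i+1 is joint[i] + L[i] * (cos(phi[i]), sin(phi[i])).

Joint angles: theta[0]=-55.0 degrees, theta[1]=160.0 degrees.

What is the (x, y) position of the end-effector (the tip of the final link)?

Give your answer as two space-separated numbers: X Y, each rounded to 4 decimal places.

joint[0] = (0.0000, 0.0000)  (base)
link 0: phi[0] = -55 = -55 deg
  cos(-55 deg) = 0.5736, sin(-55 deg) = -0.8192
  joint[1] = (0.0000, 0.0000) + 9.3 * (0.5736, -0.8192) = (0.0000 + 5.3343, 0.0000 + -7.6181) = (5.3343, -7.6181)
link 1: phi[1] = -55 + 160 = 105 deg
  cos(105 deg) = -0.2588, sin(105 deg) = 0.9659
  joint[2] = (5.3343, -7.6181) + 4.5 * (-0.2588, 0.9659) = (5.3343 + -1.1647, -7.6181 + 4.3467) = (4.1696, -3.2714)
End effector: (4.1696, -3.2714)

Answer: 4.1696 -3.2714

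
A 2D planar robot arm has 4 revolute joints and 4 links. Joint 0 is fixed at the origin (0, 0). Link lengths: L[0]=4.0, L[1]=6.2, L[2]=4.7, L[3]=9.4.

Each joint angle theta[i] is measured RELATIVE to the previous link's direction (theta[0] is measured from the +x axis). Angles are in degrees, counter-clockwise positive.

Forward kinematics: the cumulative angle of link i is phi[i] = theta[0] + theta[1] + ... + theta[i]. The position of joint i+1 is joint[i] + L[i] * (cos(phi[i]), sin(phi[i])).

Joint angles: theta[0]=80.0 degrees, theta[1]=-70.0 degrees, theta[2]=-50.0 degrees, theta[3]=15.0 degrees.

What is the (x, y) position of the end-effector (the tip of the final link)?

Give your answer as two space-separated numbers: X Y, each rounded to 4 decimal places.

joint[0] = (0.0000, 0.0000)  (base)
link 0: phi[0] = 80 = 80 deg
  cos(80 deg) = 0.1736, sin(80 deg) = 0.9848
  joint[1] = (0.0000, 0.0000) + 4 * (0.1736, 0.9848) = (0.0000 + 0.6946, 0.0000 + 3.9392) = (0.6946, 3.9392)
link 1: phi[1] = 80 + -70 = 10 deg
  cos(10 deg) = 0.9848, sin(10 deg) = 0.1736
  joint[2] = (0.6946, 3.9392) + 6.2 * (0.9848, 0.1736) = (0.6946 + 6.1058, 3.9392 + 1.0766) = (6.8004, 5.0158)
link 2: phi[2] = 80 + -70 + -50 = -40 deg
  cos(-40 deg) = 0.7660, sin(-40 deg) = -0.6428
  joint[3] = (6.8004, 5.0158) + 4.7 * (0.7660, -0.6428) = (6.8004 + 3.6004, 5.0158 + -3.0211) = (10.4008, 1.9947)
link 3: phi[3] = 80 + -70 + -50 + 15 = -25 deg
  cos(-25 deg) = 0.9063, sin(-25 deg) = -0.4226
  joint[4] = (10.4008, 1.9947) + 9.4 * (0.9063, -0.4226) = (10.4008 + 8.5193, 1.9947 + -3.9726) = (18.9201, -1.9779)
End effector: (18.9201, -1.9779)

Answer: 18.9201 -1.9779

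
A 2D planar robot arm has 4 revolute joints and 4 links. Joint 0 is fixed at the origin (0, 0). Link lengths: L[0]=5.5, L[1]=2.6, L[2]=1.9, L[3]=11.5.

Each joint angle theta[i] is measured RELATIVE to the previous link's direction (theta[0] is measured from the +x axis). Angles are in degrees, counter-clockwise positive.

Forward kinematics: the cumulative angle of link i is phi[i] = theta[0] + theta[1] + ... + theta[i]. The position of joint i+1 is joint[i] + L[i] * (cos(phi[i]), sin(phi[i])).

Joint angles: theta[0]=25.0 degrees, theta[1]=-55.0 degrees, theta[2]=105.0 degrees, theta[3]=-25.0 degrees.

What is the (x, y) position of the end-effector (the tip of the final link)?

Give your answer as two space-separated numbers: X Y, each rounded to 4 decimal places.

joint[0] = (0.0000, 0.0000)  (base)
link 0: phi[0] = 25 = 25 deg
  cos(25 deg) = 0.9063, sin(25 deg) = 0.4226
  joint[1] = (0.0000, 0.0000) + 5.5 * (0.9063, 0.4226) = (0.0000 + 4.9847, 0.0000 + 2.3244) = (4.9847, 2.3244)
link 1: phi[1] = 25 + -55 = -30 deg
  cos(-30 deg) = 0.8660, sin(-30 deg) = -0.5000
  joint[2] = (4.9847, 2.3244) + 2.6 * (0.8660, -0.5000) = (4.9847 + 2.2517, 2.3244 + -1.3000) = (7.2364, 1.0244)
link 2: phi[2] = 25 + -55 + 105 = 75 deg
  cos(75 deg) = 0.2588, sin(75 deg) = 0.9659
  joint[3] = (7.2364, 1.0244) + 1.9 * (0.2588, 0.9659) = (7.2364 + 0.4918, 1.0244 + 1.8353) = (7.7281, 2.8597)
link 3: phi[3] = 25 + -55 + 105 + -25 = 50 deg
  cos(50 deg) = 0.6428, sin(50 deg) = 0.7660
  joint[4] = (7.7281, 2.8597) + 11.5 * (0.6428, 0.7660) = (7.7281 + 7.3921, 2.8597 + 8.8095) = (15.1202, 11.6692)
End effector: (15.1202, 11.6692)

Answer: 15.1202 11.6692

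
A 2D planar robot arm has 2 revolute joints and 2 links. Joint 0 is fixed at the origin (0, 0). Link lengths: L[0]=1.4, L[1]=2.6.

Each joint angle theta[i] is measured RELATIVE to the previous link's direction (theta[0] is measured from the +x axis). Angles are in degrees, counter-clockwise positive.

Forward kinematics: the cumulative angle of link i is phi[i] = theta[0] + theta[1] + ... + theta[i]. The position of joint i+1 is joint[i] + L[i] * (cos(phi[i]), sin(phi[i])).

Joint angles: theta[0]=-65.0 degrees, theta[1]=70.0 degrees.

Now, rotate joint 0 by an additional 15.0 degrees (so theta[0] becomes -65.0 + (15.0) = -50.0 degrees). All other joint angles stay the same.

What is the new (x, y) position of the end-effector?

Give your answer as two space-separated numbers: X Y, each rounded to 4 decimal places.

joint[0] = (0.0000, 0.0000)  (base)
link 0: phi[0] = -50 = -50 deg
  cos(-50 deg) = 0.6428, sin(-50 deg) = -0.7660
  joint[1] = (0.0000, 0.0000) + 1.4 * (0.6428, -0.7660) = (0.0000 + 0.8999, 0.0000 + -1.0725) = (0.8999, -1.0725)
link 1: phi[1] = -50 + 70 = 20 deg
  cos(20 deg) = 0.9397, sin(20 deg) = 0.3420
  joint[2] = (0.8999, -1.0725) + 2.6 * (0.9397, 0.3420) = (0.8999 + 2.4432, -1.0725 + 0.8893) = (3.3431, -0.1832)
End effector: (3.3431, -0.1832)

Answer: 3.3431 -0.1832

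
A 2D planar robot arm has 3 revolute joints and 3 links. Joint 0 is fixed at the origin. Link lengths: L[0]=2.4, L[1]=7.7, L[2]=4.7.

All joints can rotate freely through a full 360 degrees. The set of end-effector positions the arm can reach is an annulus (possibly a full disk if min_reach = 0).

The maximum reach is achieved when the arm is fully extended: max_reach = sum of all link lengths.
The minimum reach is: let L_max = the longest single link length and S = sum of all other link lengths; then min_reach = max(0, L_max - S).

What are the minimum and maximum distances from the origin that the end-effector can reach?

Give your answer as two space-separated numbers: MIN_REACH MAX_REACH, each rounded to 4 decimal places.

Link lengths: [2.4, 7.7, 4.7]
max_reach = 2.4 + 7.7 + 4.7 = 14.8
L_max = max([2.4, 7.7, 4.7]) = 7.7
S (sum of others) = 14.8 - 7.7 = 7.1
min_reach = max(0, 7.7 - 7.1) = max(0, 0.6) = 0.6

Answer: 0.6000 14.8000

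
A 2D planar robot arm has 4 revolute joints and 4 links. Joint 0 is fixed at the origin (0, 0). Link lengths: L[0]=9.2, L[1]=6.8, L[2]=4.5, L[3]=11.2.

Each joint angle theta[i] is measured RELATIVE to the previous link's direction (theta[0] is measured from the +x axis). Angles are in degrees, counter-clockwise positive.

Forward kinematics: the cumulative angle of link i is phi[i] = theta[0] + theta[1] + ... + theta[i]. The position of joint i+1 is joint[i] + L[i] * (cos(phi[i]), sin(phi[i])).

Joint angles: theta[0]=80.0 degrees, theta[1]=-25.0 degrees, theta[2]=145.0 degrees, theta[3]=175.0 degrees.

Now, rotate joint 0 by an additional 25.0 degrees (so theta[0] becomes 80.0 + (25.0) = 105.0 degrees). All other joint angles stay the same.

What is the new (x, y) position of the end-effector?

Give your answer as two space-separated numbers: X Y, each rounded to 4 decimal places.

joint[0] = (0.0000, 0.0000)  (base)
link 0: phi[0] = 105 = 105 deg
  cos(105 deg) = -0.2588, sin(105 deg) = 0.9659
  joint[1] = (0.0000, 0.0000) + 9.2 * (-0.2588, 0.9659) = (0.0000 + -2.3811, 0.0000 + 8.8865) = (-2.3811, 8.8865)
link 1: phi[1] = 105 + -25 = 80 deg
  cos(80 deg) = 0.1736, sin(80 deg) = 0.9848
  joint[2] = (-2.3811, 8.8865) + 6.8 * (0.1736, 0.9848) = (-2.3811 + 1.1808, 8.8865 + 6.6967) = (-1.2003, 15.5832)
link 2: phi[2] = 105 + -25 + 145 = 225 deg
  cos(225 deg) = -0.7071, sin(225 deg) = -0.7071
  joint[3] = (-1.2003, 15.5832) + 4.5 * (-0.7071, -0.7071) = (-1.2003 + -3.1820, 15.5832 + -3.1820) = (-4.3823, 12.4012)
link 3: phi[3] = 105 + -25 + 145 + 175 = 400 deg
  cos(400 deg) = 0.7660, sin(400 deg) = 0.6428
  joint[4] = (-4.3823, 12.4012) + 11.2 * (0.7660, 0.6428) = (-4.3823 + 8.5797, 12.4012 + 7.1992) = (4.1974, 19.6005)
End effector: (4.1974, 19.6005)

Answer: 4.1974 19.6005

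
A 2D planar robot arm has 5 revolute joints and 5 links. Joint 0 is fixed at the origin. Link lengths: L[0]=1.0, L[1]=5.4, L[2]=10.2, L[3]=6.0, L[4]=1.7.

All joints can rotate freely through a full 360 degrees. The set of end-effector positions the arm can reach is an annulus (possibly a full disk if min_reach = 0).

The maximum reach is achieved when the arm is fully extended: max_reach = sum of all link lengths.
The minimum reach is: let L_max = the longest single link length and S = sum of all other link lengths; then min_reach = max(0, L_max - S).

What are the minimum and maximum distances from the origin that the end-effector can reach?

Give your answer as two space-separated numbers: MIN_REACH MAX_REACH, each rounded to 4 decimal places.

Answer: 0.0000 24.3000

Derivation:
Link lengths: [1.0, 5.4, 10.2, 6.0, 1.7]
max_reach = 1 + 5.4 + 10.2 + 6 + 1.7 = 24.3
L_max = max([1.0, 5.4, 10.2, 6.0, 1.7]) = 10.2
S (sum of others) = 24.3 - 10.2 = 14.1
min_reach = max(0, 10.2 - 14.1) = max(0, -3.9) = 0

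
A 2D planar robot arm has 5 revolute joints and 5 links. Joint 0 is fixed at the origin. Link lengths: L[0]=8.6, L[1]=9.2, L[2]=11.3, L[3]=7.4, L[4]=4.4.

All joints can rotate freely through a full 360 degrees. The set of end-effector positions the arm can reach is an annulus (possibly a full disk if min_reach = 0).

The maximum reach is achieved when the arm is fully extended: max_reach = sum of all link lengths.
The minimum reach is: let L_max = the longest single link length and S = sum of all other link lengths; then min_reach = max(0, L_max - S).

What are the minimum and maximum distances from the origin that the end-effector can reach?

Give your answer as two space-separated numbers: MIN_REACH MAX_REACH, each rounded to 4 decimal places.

Answer: 0.0000 40.9000

Derivation:
Link lengths: [8.6, 9.2, 11.3, 7.4, 4.4]
max_reach = 8.6 + 9.2 + 11.3 + 7.4 + 4.4 = 40.9
L_max = max([8.6, 9.2, 11.3, 7.4, 4.4]) = 11.3
S (sum of others) = 40.9 - 11.3 = 29.6
min_reach = max(0, 11.3 - 29.6) = max(0, -18.3) = 0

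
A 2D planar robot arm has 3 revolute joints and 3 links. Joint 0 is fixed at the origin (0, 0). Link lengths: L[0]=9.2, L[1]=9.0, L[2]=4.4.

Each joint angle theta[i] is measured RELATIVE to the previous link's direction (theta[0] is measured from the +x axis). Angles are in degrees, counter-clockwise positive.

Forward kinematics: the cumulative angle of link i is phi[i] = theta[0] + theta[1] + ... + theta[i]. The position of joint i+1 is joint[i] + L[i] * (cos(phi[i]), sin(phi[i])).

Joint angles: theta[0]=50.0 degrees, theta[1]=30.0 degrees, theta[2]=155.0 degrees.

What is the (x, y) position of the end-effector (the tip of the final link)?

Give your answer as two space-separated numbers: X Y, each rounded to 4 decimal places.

Answer: 4.9527 12.3066

Derivation:
joint[0] = (0.0000, 0.0000)  (base)
link 0: phi[0] = 50 = 50 deg
  cos(50 deg) = 0.6428, sin(50 deg) = 0.7660
  joint[1] = (0.0000, 0.0000) + 9.2 * (0.6428, 0.7660) = (0.0000 + 5.9136, 0.0000 + 7.0476) = (5.9136, 7.0476)
link 1: phi[1] = 50 + 30 = 80 deg
  cos(80 deg) = 0.1736, sin(80 deg) = 0.9848
  joint[2] = (5.9136, 7.0476) + 9 * (0.1736, 0.9848) = (5.9136 + 1.5628, 7.0476 + 8.8633) = (7.4765, 15.9109)
link 2: phi[2] = 50 + 30 + 155 = 235 deg
  cos(235 deg) = -0.5736, sin(235 deg) = -0.8192
  joint[3] = (7.4765, 15.9109) + 4.4 * (-0.5736, -0.8192) = (7.4765 + -2.5237, 15.9109 + -3.6043) = (4.9527, 12.3066)
End effector: (4.9527, 12.3066)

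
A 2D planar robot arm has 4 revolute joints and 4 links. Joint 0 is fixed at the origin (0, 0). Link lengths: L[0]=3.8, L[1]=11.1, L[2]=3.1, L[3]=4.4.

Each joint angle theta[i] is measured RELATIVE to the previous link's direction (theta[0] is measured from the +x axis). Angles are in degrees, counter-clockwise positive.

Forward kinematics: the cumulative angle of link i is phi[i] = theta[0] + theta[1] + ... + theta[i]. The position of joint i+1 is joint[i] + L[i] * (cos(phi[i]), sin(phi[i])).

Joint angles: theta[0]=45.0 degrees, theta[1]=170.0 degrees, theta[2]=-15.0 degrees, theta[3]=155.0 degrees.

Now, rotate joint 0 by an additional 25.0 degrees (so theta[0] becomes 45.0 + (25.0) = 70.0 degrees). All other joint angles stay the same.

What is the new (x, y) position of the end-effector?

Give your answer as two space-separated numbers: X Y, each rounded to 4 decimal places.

Answer: -2.3077 -6.7292

Derivation:
joint[0] = (0.0000, 0.0000)  (base)
link 0: phi[0] = 70 = 70 deg
  cos(70 deg) = 0.3420, sin(70 deg) = 0.9397
  joint[1] = (0.0000, 0.0000) + 3.8 * (0.3420, 0.9397) = (0.0000 + 1.2997, 0.0000 + 3.5708) = (1.2997, 3.5708)
link 1: phi[1] = 70 + 170 = 240 deg
  cos(240 deg) = -0.5000, sin(240 deg) = -0.8660
  joint[2] = (1.2997, 3.5708) + 11.1 * (-0.5000, -0.8660) = (1.2997 + -5.5500, 3.5708 + -9.6129) = (-4.2503, -6.0421)
link 2: phi[2] = 70 + 170 + -15 = 225 deg
  cos(225 deg) = -0.7071, sin(225 deg) = -0.7071
  joint[3] = (-4.2503, -6.0421) + 3.1 * (-0.7071, -0.7071) = (-4.2503 + -2.1920, -6.0421 + -2.1920) = (-6.4424, -8.2341)
link 3: phi[3] = 70 + 170 + -15 + 155 = 380 deg
  cos(380 deg) = 0.9397, sin(380 deg) = 0.3420
  joint[4] = (-6.4424, -8.2341) + 4.4 * (0.9397, 0.3420) = (-6.4424 + 4.1346, -8.2341 + 1.5049) = (-2.3077, -6.7292)
End effector: (-2.3077, -6.7292)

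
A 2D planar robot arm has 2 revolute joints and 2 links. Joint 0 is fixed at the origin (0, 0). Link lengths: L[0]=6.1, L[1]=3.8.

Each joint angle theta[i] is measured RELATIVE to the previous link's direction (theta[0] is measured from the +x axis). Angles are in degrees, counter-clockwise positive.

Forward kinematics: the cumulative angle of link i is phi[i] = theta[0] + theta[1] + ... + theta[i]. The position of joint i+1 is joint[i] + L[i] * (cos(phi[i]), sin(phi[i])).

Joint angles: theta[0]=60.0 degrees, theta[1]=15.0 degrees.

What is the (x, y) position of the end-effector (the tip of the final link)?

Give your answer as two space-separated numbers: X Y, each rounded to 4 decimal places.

Answer: 4.0335 8.9533

Derivation:
joint[0] = (0.0000, 0.0000)  (base)
link 0: phi[0] = 60 = 60 deg
  cos(60 deg) = 0.5000, sin(60 deg) = 0.8660
  joint[1] = (0.0000, 0.0000) + 6.1 * (0.5000, 0.8660) = (0.0000 + 3.0500, 0.0000 + 5.2828) = (3.0500, 5.2828)
link 1: phi[1] = 60 + 15 = 75 deg
  cos(75 deg) = 0.2588, sin(75 deg) = 0.9659
  joint[2] = (3.0500, 5.2828) + 3.8 * (0.2588, 0.9659) = (3.0500 + 0.9835, 5.2828 + 3.6705) = (4.0335, 8.9533)
End effector: (4.0335, 8.9533)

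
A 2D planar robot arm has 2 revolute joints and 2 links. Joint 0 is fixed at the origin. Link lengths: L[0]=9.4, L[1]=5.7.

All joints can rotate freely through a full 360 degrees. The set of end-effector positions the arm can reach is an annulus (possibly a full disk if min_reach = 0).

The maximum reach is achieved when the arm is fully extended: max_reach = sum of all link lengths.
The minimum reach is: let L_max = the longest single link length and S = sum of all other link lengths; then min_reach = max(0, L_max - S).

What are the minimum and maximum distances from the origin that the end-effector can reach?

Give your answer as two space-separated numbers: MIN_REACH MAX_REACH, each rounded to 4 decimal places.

Link lengths: [9.4, 5.7]
max_reach = 9.4 + 5.7 = 15.1
L_max = max([9.4, 5.7]) = 9.4
S (sum of others) = 15.1 - 9.4 = 5.7
min_reach = max(0, 9.4 - 5.7) = max(0, 3.7) = 3.7

Answer: 3.7000 15.1000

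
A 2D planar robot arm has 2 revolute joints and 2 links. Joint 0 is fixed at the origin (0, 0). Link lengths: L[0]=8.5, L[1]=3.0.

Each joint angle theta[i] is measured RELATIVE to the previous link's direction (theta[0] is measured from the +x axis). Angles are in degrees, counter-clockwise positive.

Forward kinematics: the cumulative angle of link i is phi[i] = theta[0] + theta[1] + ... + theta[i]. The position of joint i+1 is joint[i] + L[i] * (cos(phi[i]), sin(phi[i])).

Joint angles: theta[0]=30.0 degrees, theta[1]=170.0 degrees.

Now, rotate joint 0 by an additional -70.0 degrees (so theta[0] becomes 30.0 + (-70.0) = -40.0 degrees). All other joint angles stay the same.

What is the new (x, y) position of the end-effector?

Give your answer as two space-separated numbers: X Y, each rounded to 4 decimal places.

Answer: 4.5830 -3.1656

Derivation:
joint[0] = (0.0000, 0.0000)  (base)
link 0: phi[0] = -40 = -40 deg
  cos(-40 deg) = 0.7660, sin(-40 deg) = -0.6428
  joint[1] = (0.0000, 0.0000) + 8.5 * (0.7660, -0.6428) = (0.0000 + 6.5114, 0.0000 + -5.4637) = (6.5114, -5.4637)
link 1: phi[1] = -40 + 170 = 130 deg
  cos(130 deg) = -0.6428, sin(130 deg) = 0.7660
  joint[2] = (6.5114, -5.4637) + 3 * (-0.6428, 0.7660) = (6.5114 + -1.9284, -5.4637 + 2.2981) = (4.5830, -3.1656)
End effector: (4.5830, -3.1656)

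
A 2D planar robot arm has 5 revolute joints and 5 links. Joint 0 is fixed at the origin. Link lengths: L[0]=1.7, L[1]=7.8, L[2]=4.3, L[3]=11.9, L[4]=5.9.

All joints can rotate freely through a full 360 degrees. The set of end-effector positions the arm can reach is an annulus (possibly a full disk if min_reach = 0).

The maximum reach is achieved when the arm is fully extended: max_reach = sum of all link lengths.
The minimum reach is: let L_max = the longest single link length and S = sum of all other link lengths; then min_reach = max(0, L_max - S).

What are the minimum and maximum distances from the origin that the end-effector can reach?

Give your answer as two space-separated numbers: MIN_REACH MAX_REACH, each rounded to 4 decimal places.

Answer: 0.0000 31.6000

Derivation:
Link lengths: [1.7, 7.8, 4.3, 11.9, 5.9]
max_reach = 1.7 + 7.8 + 4.3 + 11.9 + 5.9 = 31.6
L_max = max([1.7, 7.8, 4.3, 11.9, 5.9]) = 11.9
S (sum of others) = 31.6 - 11.9 = 19.7
min_reach = max(0, 11.9 - 19.7) = max(0, -7.8) = 0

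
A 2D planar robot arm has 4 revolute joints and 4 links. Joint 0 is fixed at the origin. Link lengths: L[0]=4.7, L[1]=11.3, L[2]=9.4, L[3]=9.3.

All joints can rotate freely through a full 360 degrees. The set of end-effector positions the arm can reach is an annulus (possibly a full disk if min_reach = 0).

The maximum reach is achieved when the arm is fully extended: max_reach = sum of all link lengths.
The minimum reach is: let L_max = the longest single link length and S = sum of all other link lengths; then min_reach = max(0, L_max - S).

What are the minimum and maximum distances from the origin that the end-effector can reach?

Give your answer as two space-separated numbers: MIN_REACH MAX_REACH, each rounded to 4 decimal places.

Link lengths: [4.7, 11.3, 9.4, 9.3]
max_reach = 4.7 + 11.3 + 9.4 + 9.3 = 34.7
L_max = max([4.7, 11.3, 9.4, 9.3]) = 11.3
S (sum of others) = 34.7 - 11.3 = 23.4
min_reach = max(0, 11.3 - 23.4) = max(0, -12.1) = 0

Answer: 0.0000 34.7000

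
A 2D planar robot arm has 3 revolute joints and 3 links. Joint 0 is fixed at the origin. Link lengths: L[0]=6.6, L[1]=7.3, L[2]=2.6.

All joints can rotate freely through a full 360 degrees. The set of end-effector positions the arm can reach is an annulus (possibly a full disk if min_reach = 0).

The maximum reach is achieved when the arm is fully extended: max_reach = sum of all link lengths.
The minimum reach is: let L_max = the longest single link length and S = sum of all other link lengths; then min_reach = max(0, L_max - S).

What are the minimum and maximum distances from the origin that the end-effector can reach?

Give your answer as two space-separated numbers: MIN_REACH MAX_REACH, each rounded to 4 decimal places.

Link lengths: [6.6, 7.3, 2.6]
max_reach = 6.6 + 7.3 + 2.6 = 16.5
L_max = max([6.6, 7.3, 2.6]) = 7.3
S (sum of others) = 16.5 - 7.3 = 9.2
min_reach = max(0, 7.3 - 9.2) = max(0, -1.9) = 0

Answer: 0.0000 16.5000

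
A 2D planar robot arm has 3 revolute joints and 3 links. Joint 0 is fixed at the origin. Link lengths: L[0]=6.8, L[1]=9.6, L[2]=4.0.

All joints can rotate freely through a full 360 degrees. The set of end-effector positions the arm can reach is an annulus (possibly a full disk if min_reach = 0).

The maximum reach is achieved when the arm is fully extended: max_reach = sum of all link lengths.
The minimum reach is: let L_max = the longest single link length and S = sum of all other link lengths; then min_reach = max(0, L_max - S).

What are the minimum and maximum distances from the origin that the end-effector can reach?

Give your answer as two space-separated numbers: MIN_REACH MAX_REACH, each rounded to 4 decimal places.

Link lengths: [6.8, 9.6, 4.0]
max_reach = 6.8 + 9.6 + 4 = 20.4
L_max = max([6.8, 9.6, 4.0]) = 9.6
S (sum of others) = 20.4 - 9.6 = 10.8
min_reach = max(0, 9.6 - 10.8) = max(0, -1.2) = 0

Answer: 0.0000 20.4000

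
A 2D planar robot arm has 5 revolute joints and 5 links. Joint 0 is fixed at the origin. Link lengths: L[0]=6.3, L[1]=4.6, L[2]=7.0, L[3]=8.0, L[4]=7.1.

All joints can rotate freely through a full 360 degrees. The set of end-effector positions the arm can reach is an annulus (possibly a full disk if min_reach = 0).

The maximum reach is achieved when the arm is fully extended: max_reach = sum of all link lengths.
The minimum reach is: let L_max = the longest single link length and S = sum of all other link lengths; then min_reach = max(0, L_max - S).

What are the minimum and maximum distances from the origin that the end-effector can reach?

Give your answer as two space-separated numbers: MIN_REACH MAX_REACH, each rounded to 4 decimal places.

Answer: 0.0000 33.0000

Derivation:
Link lengths: [6.3, 4.6, 7.0, 8.0, 7.1]
max_reach = 6.3 + 4.6 + 7 + 8 + 7.1 = 33
L_max = max([6.3, 4.6, 7.0, 8.0, 7.1]) = 8
S (sum of others) = 33 - 8 = 25
min_reach = max(0, 8 - 25) = max(0, -17) = 0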